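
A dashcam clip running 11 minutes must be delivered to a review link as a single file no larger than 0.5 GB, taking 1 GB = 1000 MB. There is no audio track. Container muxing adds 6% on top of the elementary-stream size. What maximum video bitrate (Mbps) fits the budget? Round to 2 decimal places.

5.72 Mbps

Budget: 0.5 GB = 4000.0 Mb.
Stream payload after overhead: 4000.0 / 1.06 = 3773.6 Mb.
11 min = 660 s
Total bitrate budget: 3773.6 Mb / 660 s = 5.718 Mbps.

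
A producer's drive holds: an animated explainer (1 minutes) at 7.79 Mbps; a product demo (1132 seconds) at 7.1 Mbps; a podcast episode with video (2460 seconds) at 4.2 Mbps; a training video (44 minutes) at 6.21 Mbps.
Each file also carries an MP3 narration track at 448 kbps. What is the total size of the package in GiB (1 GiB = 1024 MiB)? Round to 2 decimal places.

Audio: 448 kbps = 0.448 Mbps.
animated explainer: 8.238 Mbps × 60 s = 494.3 Mb
product demo: 7.548 Mbps × 1132 s = 8544.3 Mb
podcast episode with video: 4.648 Mbps × 2460 s = 11434.1 Mb
training video: 6.658 Mbps × 2640 s = 17577.1 Mb
Total: 38049.8 Mb = 4756.2 MB.
= 4.430 GiB.

4.43 GiB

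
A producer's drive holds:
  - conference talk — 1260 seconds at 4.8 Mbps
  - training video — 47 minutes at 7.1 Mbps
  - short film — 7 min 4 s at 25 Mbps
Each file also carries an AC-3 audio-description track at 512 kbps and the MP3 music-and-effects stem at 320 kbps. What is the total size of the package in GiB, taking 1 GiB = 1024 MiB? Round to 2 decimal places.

4.71 GiB

Audio total: 512 + 320 = 832 kbps = 0.832 Mbps.
conference talk: 5.632 Mbps × 1260 s = 7096.3 Mb
training video: 7.932 Mbps × 2820 s = 22368.2 Mb
short film: 25.832 Mbps × 424 s = 10952.8 Mb
Total: 40417.3 Mb = 5052.2 MB.
= 4.705 GiB.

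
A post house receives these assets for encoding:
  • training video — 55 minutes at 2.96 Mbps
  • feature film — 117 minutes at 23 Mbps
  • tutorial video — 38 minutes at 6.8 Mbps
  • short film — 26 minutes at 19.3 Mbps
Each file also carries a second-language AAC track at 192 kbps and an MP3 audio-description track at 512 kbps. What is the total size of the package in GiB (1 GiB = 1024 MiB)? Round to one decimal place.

Audio total: 192 + 512 = 704 kbps = 0.704 Mbps.
training video: 3.664 Mbps × 3300 s = 12091.2 Mb
feature film: 23.704 Mbps × 7020 s = 166402.1 Mb
tutorial video: 7.504 Mbps × 2280 s = 17109.1 Mb
short film: 20.004 Mbps × 1560 s = 31206.2 Mb
Total: 226808.6 Mb = 28351.1 MB.
= 26.40 GiB.

26.4 GiB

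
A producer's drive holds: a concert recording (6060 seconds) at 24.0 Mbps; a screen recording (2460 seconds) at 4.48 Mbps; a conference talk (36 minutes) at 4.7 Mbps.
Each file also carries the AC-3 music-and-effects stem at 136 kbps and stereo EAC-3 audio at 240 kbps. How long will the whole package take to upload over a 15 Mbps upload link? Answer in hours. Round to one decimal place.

Audio total: 136 + 240 = 376 kbps = 0.376 Mbps.
concert recording: 24.376 Mbps × 6060 s = 147718.6 Mb
screen recording: 4.856 Mbps × 2460 s = 11945.8 Mb
conference talk: 5.076 Mbps × 2160 s = 10964.2 Mb
Total: 170628.5 Mb = 21328.6 MB.
At 15 Mbps: 170628.5 / 15 = 11375 s ≈ 3.16 hours.

3.2 hours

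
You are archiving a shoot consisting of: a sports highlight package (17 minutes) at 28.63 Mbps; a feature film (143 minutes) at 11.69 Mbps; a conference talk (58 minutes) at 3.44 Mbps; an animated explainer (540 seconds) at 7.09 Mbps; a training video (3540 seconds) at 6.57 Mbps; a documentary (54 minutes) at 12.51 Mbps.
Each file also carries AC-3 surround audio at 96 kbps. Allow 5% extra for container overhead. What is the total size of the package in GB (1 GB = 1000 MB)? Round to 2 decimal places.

27.70 GB

Audio: 96 kbps = 0.096 Mbps.
sports highlight package: 28.726 Mbps × 1020 s × 1.05 = 30765.5 Mb
feature film: 11.786 Mbps × 8580 s × 1.05 = 106180.1 Mb
conference talk: 3.536 Mbps × 3480 s × 1.05 = 12920.5 Mb
animated explainer: 7.186 Mbps × 540 s × 1.05 = 4074.5 Mb
training video: 6.666 Mbps × 3540 s × 1.05 = 24777.5 Mb
documentary: 12.606 Mbps × 3240 s × 1.05 = 42885.6 Mb
Total: 221603.8 Mb = 27700.5 MB.
= 27.70 GB.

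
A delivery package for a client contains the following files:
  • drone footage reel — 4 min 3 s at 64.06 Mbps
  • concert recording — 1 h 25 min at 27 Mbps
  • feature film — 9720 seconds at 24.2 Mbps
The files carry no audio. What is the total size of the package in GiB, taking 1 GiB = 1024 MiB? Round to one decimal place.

drone footage reel: 64.060 Mbps × 243 s = 15566.6 Mb
concert recording: 27.000 Mbps × 5100 s = 137700.0 Mb
feature film: 24.200 Mbps × 9720 s = 235224.0 Mb
Total: 388490.6 Mb = 48561.3 MB.
= 45.23 GiB.

45.2 GiB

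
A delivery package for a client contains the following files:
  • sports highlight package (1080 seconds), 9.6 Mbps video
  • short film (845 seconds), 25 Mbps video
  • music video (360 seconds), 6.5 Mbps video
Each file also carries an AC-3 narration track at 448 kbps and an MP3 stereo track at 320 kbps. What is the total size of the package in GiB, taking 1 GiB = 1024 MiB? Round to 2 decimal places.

4.14 GiB

Audio total: 448 + 320 = 768 kbps = 0.768 Mbps.
sports highlight package: 10.368 Mbps × 1080 s = 11197.4 Mb
short film: 25.768 Mbps × 845 s = 21774.0 Mb
music video: 7.268 Mbps × 360 s = 2616.5 Mb
Total: 35587.9 Mb = 4448.5 MB.
= 4.143 GiB.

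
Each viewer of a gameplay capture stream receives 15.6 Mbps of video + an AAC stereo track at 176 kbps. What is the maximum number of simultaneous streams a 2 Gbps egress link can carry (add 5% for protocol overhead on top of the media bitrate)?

Audio: 176 kbps = 0.176 Mbps.
Per-viewer media rate: 15.776 Mbps.
On the wire with 5% overhead: 16.565 Mbps.
2 Gbps = 2,000 Mbps; 2,000 / 16.565 = 120.74 → 120 viewers.

120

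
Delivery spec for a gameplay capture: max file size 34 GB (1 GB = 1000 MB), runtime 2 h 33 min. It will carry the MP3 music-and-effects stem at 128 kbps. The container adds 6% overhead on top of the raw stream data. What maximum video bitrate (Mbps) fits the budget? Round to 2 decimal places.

27.82 Mbps

Budget: 34 GB = 272000.0 Mb.
Stream payload after overhead: 272000.0 / 1.06 = 256603.8 Mb.
2 h 33 min = 153 min = 9180 s
Total bitrate budget: 256603.8 Mb / 9180 s = 27.952 Mbps.
Audio: 128 kbps = 0.128 Mbps.
Video: 27.952 − 0.128 = 27.824 Mbps.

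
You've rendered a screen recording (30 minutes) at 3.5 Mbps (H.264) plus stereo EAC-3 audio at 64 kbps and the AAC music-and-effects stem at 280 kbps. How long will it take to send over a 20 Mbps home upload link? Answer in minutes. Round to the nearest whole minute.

6 minutes

30 min = 1800 s
Audio total: 64 + 280 = 344 kbps = 0.344 Mbps.
Total bitrate: 3.844 Mbps.
File: 3.844 Mbps × 1800 s = 6919.2 Mb.
At 20 Mbps: 6919.2 / 20 = 346.0 s ≈ 5.77 minutes.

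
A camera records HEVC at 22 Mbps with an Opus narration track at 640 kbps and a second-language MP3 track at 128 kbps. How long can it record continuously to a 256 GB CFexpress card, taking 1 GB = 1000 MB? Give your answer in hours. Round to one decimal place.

Audio total: 640 + 128 = 768 kbps = 0.768 Mbps.
Total bitrate: 22 + 0.768 = 22.768 Mbps.
Capacity: 256 GB = 2,048,000 Mb.
Recording time: 2,048,000 / 22.768 = 89,951 s ≈ 25.0 hours.

25.0 hours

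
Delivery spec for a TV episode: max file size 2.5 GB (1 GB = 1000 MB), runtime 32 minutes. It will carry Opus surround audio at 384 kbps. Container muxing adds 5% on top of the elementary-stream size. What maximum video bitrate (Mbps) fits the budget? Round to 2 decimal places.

9.54 Mbps

Budget: 2.5 GB = 20000.0 Mb.
Stream payload after overhead: 20000.0 / 1.05 = 19047.6 Mb.
32 min = 1920 s
Total bitrate budget: 19047.6 Mb / 1920 s = 9.921 Mbps.
Audio: 384 kbps = 0.384 Mbps.
Video: 9.921 − 0.384 = 9.537 Mbps.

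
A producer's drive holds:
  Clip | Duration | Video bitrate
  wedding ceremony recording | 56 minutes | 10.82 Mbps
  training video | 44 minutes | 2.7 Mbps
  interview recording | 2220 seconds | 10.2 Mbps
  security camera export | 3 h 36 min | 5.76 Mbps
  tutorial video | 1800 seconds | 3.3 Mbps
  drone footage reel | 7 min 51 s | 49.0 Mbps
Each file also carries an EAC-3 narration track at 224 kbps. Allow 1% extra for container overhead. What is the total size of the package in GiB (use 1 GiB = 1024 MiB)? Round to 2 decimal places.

Audio: 224 kbps = 0.224 Mbps.
wedding ceremony recording: 11.044 Mbps × 3360 s × 1.01 = 37478.9 Mb
training video: 2.924 Mbps × 2640 s × 1.01 = 7796.6 Mb
interview recording: 10.424 Mbps × 2220 s × 1.01 = 23372.7 Mb
security camera export: 5.984 Mbps × 12960 s × 1.01 = 78328.2 Mb
tutorial video: 3.524 Mbps × 1800 s × 1.01 = 6406.6 Mb
drone footage reel: 49.224 Mbps × 471 s × 1.01 = 23416.3 Mb
Total: 176799.3 Mb = 22099.9 MB.
= 20.58 GiB.

20.58 GiB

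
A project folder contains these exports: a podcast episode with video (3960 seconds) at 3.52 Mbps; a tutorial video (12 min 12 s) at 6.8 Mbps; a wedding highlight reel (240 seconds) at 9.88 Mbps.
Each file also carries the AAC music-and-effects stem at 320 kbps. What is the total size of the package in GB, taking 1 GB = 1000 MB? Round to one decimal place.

2.9 GB

Audio: 320 kbps = 0.320 Mbps.
podcast episode with video: 3.840 Mbps × 3960 s = 15206.4 Mb
tutorial video: 7.120 Mbps × 732 s = 5211.8 Mb
wedding highlight reel: 10.200 Mbps × 240 s = 2448.0 Mb
Total: 22866.2 Mb = 2858.3 MB.
= 2.858 GB.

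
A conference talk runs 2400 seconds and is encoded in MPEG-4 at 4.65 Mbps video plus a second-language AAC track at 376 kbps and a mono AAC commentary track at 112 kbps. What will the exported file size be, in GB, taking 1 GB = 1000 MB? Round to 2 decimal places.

Audio total: 376 + 112 = 488 kbps = 0.488 Mbps.
Total bitrate: 4.65 + 0.488 = 5.138 Mbps.
Stream data: 5.138 Mbps × 2400 s = 12331.2 Mb.
12,331 Mb ÷ 8 = 1,541 MB → 1.541 GB.

1.54 GB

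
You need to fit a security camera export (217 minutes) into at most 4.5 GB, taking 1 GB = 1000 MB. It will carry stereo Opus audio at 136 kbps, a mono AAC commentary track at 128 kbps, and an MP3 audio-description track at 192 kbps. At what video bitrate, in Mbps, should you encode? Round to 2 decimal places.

2.31 Mbps

Budget: 4.5 GB = 36000.0 Mb.
217 min = 13020 s
Total bitrate budget: 36000.0 Mb / 13020 s = 2.765 Mbps.
Audio total: 136 + 128 + 192 = 456 kbps = 0.456 Mbps.
Video: 2.765 − 0.456 = 2.309 Mbps.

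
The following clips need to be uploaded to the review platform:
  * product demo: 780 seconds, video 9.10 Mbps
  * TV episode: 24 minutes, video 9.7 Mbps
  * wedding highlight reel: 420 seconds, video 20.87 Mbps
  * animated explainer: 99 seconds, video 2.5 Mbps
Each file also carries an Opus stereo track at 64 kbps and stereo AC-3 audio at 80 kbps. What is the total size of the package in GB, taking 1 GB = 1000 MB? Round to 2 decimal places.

Audio total: 64 + 80 = 144 kbps = 0.144 Mbps.
product demo: 9.244 Mbps × 780 s = 7210.3 Mb
TV episode: 9.844 Mbps × 1440 s = 14175.4 Mb
wedding highlight reel: 21.014 Mbps × 420 s = 8825.9 Mb
animated explainer: 2.644 Mbps × 99 s = 261.8 Mb
Total: 30473.3 Mb = 3809.2 MB.
= 3.809 GB.

3.81 GB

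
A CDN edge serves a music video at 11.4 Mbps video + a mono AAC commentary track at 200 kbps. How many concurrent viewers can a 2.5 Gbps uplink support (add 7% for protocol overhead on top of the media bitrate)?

201

Audio: 200 kbps = 0.200 Mbps.
Per-viewer media rate: 11.600 Mbps.
On the wire with 7% overhead: 12.412 Mbps.
2.5 Gbps = 2,500 Mbps; 2,500 / 12.412 = 201.42 → 201 viewers.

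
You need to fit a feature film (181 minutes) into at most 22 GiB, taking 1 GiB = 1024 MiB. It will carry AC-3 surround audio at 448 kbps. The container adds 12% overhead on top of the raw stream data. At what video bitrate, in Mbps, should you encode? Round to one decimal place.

Budget: 22 GiB = 188978.6 Mb.
Stream payload after overhead: 188978.6 / 1.12 = 168730.9 Mb.
181 min = 10860 s
Total bitrate budget: 168730.9 Mb / 10860 s = 15.537 Mbps.
Audio: 448 kbps = 0.448 Mbps.
Video: 15.537 − 0.448 = 15.089 Mbps.

15.1 Mbps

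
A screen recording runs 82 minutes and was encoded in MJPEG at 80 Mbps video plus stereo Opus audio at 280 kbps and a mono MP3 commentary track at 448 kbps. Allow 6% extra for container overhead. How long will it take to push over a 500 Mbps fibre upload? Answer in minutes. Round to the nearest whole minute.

14 minutes

82 min = 4920 s
Audio total: 280 + 448 = 728 kbps = 0.728 Mbps.
Total bitrate: 80.728 Mbps.
File: 80.728 Mbps × 4920 s = 397181.8 Mb.
With 6% container overhead: ×1.06. → 421012.7 Mb.
At 500 Mbps: 421012.7 / 500 = 842.0 s ≈ 14 minutes.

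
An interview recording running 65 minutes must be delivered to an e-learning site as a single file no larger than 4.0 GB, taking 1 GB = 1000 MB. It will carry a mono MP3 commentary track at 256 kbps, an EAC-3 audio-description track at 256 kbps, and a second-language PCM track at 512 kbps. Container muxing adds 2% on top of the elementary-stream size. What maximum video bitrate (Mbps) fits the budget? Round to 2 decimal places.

Budget: 4.0 GB = 32000.0 Mb.
Stream payload after overhead: 32000.0 / 1.02 = 31372.5 Mb.
65 min = 3900 s
Total bitrate budget: 31372.5 Mb / 3900 s = 8.044 Mbps.
Audio total: 256 + 256 + 512 = 1024 kbps = 1.024 Mbps.
Video: 8.044 − 1.024 = 7.020 Mbps.

7.02 Mbps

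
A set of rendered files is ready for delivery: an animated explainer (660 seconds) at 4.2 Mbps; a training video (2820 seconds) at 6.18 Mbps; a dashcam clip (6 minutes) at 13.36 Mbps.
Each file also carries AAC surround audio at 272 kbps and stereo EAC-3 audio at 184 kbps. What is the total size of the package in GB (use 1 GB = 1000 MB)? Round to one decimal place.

3.3 GB

Audio total: 272 + 184 = 456 kbps = 0.456 Mbps.
animated explainer: 4.656 Mbps × 660 s = 3073.0 Mb
training video: 6.636 Mbps × 2820 s = 18713.5 Mb
dashcam clip: 13.816 Mbps × 360 s = 4973.8 Mb
Total: 26760.2 Mb = 3345.0 MB.
= 3.345 GB.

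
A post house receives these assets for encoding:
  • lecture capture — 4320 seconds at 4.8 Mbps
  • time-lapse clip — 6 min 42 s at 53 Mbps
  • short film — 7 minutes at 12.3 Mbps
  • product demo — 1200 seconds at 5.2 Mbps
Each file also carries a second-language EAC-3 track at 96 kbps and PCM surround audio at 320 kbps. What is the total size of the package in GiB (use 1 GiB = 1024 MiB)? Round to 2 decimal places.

Audio total: 96 + 320 = 416 kbps = 0.416 Mbps.
lecture capture: 5.216 Mbps × 4320 s = 22533.1 Mb
time-lapse clip: 53.416 Mbps × 402 s = 21473.2 Mb
short film: 12.716 Mbps × 420 s = 5340.7 Mb
product demo: 5.616 Mbps × 1200 s = 6739.2 Mb
Total: 56086.3 Mb = 7010.8 MB.
= 6.529 GiB.

6.53 GiB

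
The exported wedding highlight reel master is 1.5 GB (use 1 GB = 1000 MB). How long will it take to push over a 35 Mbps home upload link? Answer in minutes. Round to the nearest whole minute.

File: 1.5 GB = 12000.0 Mb.
At 35 Mbps: 12000.0 / 35 = 342.9 s ≈ 5.71 minutes.

6 minutes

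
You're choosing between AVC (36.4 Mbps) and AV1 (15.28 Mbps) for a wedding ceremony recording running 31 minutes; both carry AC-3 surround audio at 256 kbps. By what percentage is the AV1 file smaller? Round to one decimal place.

57.6%

31 min = 1860 s
Audio: 256 kbps = 0.256 Mbps.
AVC: 36.656 Mbps × 1860 s = 68180.2 Mb = 7.937 GiB.
AV1: 15.536 Mbps × 1860 s = 28897.0 Mb = 3.364 GiB.
Reduction: (1 − 3.364/7.937) × 100 = 57.62%.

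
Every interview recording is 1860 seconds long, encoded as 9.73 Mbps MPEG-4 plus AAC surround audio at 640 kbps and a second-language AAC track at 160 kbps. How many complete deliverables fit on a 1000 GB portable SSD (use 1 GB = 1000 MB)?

Audio total: 640 + 160 = 800 kbps = 0.800 Mbps.
Total bitrate: 10.530 Mbps.
Per item: 10.530 Mbps × 1860 s = 19,586 Mb = 2,448 MB.
Capacity: 1000 GB = 8,000,000 Mb; 408.46 items → 408 complete.

408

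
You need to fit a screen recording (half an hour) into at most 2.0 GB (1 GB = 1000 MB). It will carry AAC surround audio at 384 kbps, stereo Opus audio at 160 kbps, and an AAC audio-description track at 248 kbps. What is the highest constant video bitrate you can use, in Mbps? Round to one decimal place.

8.1 Mbps

Budget: 2.0 GB = 16000.0 Mb.
30 min = 1800 s
Total bitrate budget: 16000.0 Mb / 1800 s = 8.889 Mbps.
Audio total: 384 + 160 + 248 = 792 kbps = 0.792 Mbps.
Video: 8.889 − 0.792 = 8.097 Mbps.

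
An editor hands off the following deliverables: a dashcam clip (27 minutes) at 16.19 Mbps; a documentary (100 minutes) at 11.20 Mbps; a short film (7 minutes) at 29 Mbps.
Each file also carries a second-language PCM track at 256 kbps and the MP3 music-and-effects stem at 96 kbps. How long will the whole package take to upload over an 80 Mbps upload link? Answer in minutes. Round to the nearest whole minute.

Audio total: 256 + 96 = 352 kbps = 0.352 Mbps.
dashcam clip: 16.542 Mbps × 1620 s = 26798.0 Mb
documentary: 11.552 Mbps × 6000 s = 69312.0 Mb
short film: 29.352 Mbps × 420 s = 12327.8 Mb
Total: 108437.9 Mb = 13554.7 MB.
At 80 Mbps: 108437.9 / 80 = 1355 s ≈ 22.6 minutes.

23 minutes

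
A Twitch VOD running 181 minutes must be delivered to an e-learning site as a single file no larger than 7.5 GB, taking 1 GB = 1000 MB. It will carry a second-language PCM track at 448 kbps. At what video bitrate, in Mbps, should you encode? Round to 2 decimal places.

Budget: 7.5 GB = 60000.0 Mb.
181 min = 10860 s
Total bitrate budget: 60000.0 Mb / 10860 s = 5.525 Mbps.
Audio: 448 kbps = 0.448 Mbps.
Video: 5.525 − 0.448 = 5.077 Mbps.

5.08 Mbps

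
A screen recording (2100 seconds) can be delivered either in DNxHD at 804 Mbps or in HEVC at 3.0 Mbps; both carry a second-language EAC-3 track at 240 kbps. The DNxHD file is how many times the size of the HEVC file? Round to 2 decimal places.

248.22

Audio: 240 kbps = 0.240 Mbps.
DNxHD: 804.240 Mbps × 2100 s = 1688904.0 Mb = 211.113 GB.
HEVC: 3.240 Mbps × 2100 s = 6804.0 Mb = 0.851 GB.
Ratio: 211.113 / 0.851 = 248.222.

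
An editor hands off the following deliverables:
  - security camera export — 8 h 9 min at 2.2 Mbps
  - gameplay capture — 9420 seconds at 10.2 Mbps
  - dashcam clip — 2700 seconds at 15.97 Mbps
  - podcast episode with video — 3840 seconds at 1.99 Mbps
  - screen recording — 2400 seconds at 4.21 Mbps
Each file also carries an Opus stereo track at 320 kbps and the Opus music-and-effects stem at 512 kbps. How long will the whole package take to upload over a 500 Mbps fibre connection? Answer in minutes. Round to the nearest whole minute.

Audio total: 320 + 512 = 832 kbps = 0.832 Mbps.
security camera export: 3.032 Mbps × 29340 s = 88958.9 Mb
gameplay capture: 11.032 Mbps × 9420 s = 103921.4 Mb
dashcam clip: 16.802 Mbps × 2700 s = 45365.4 Mb
podcast episode with video: 2.822 Mbps × 3840 s = 10836.5 Mb
screen recording: 5.042 Mbps × 2400 s = 12100.8 Mb
Total: 261183.0 Mb = 32647.9 MB.
At 500 Mbps: 261183.0 / 500 = 522 s ≈ 8.71 minutes.

9 minutes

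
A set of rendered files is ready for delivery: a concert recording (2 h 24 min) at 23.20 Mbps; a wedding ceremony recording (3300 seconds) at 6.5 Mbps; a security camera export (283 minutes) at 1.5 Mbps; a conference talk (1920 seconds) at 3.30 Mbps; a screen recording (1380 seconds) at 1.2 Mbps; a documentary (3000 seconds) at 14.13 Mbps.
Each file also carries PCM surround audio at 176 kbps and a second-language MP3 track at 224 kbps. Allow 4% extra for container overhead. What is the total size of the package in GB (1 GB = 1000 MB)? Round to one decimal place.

40.5 GB

Audio total: 176 + 224 = 400 kbps = 0.400 Mbps.
concert recording: 23.600 Mbps × 8640 s × 1.04 = 212060.2 Mb
wedding ceremony recording: 6.900 Mbps × 3300 s × 1.04 = 23680.8 Mb
security camera export: 1.900 Mbps × 16980 s × 1.04 = 33552.5 Mb
conference talk: 3.700 Mbps × 1920 s × 1.04 = 7388.2 Mb
screen recording: 1.600 Mbps × 1380 s × 1.04 = 2296.3 Mb
documentary: 14.530 Mbps × 3000 s × 1.04 = 45333.6 Mb
Total: 324311.5 Mb = 40538.9 MB.
= 40.54 GB.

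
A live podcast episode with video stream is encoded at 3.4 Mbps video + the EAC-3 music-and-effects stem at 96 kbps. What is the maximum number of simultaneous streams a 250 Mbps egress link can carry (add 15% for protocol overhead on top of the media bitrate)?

62

Audio: 96 kbps = 0.096 Mbps.
Per-viewer media rate: 3.496 Mbps.
On the wire with 15% overhead: 4.020 Mbps.
250 Mbps = 250.0 Mbps; 250.0 / 4.020 = 62.18 → 62 viewers.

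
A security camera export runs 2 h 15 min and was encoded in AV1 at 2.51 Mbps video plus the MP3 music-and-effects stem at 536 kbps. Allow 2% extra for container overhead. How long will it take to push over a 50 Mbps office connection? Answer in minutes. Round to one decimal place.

2 h 15 min = 135 min = 8100 s
Audio: 536 kbps = 0.536 Mbps.
Total bitrate: 3.046 Mbps.
File: 3.046 Mbps × 8100 s = 24672.6 Mb.
With 2% container overhead: ×1.02. → 25166.1 Mb.
At 50 Mbps: 25166.1 / 50 = 503.3 s ≈ 8.39 minutes.

8.4 minutes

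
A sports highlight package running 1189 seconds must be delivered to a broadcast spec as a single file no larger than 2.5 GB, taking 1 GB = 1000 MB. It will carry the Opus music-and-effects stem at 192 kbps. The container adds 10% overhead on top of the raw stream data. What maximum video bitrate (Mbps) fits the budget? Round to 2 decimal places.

15.10 Mbps

Budget: 2.5 GB = 20000.0 Mb.
Stream payload after overhead: 20000.0 / 1.10 = 18181.8 Mb.
Total bitrate budget: 18181.8 Mb / 1189 s = 15.292 Mbps.
Audio: 192 kbps = 0.192 Mbps.
Video: 15.292 − 0.192 = 15.100 Mbps.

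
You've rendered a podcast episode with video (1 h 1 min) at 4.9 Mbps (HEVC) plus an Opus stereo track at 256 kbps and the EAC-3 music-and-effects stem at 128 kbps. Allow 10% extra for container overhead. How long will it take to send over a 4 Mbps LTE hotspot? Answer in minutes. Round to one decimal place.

1 h 1 min = 61 min = 3660 s
Audio total: 256 + 128 = 384 kbps = 0.384 Mbps.
Total bitrate: 5.284 Mbps.
File: 5.284 Mbps × 3660 s = 19339.4 Mb.
With 10% container overhead: ×1.10. → 21273.4 Mb.
At 4 Mbps: 21273.4 / 4 = 5318.3 s ≈ 88.6 minutes.

88.6 minutes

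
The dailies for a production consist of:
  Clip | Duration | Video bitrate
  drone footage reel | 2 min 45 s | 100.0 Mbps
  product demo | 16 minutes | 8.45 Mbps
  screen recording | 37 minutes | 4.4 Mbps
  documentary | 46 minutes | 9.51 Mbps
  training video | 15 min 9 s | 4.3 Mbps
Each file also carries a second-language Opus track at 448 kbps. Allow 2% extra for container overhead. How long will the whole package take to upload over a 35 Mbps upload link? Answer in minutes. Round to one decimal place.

32.9 minutes

Audio: 448 kbps = 0.448 Mbps.
drone footage reel: 100.448 Mbps × 165 s × 1.02 = 16905.4 Mb
product demo: 8.898 Mbps × 960 s × 1.02 = 8712.9 Mb
screen recording: 4.848 Mbps × 2220 s × 1.02 = 10977.8 Mb
documentary: 9.958 Mbps × 2760 s × 1.02 = 28033.8 Mb
training video: 4.748 Mbps × 909 s × 1.02 = 4402.3 Mb
Total: 69032.1 Mb = 8629.0 MB.
At 35 Mbps: 69032.1 / 35 = 1972 s ≈ 32.9 minutes.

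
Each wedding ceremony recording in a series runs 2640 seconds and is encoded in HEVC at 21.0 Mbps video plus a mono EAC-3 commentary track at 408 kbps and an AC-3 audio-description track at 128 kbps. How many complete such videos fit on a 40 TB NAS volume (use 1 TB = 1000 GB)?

Audio total: 408 + 128 = 536 kbps = 0.536 Mbps.
Total bitrate: 21.536 Mbps.
Per item: 21.536 Mbps × 2640 s = 56,855 Mb = 7,107 MB.
Capacity: 40 TB = 320,000,000 Mb; 5628.35 items → 5628 complete.

5628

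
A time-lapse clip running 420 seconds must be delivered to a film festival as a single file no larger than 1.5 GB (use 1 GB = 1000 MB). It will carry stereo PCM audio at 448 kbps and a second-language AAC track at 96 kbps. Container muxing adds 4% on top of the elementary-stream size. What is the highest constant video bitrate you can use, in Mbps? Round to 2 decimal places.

26.93 Mbps

Budget: 1.5 GB = 12000.0 Mb.
Stream payload after overhead: 12000.0 / 1.04 = 11538.5 Mb.
Total bitrate budget: 11538.5 Mb / 420 s = 27.473 Mbps.
Audio total: 448 + 96 = 544 kbps = 0.544 Mbps.
Video: 27.473 − 0.544 = 26.929 Mbps.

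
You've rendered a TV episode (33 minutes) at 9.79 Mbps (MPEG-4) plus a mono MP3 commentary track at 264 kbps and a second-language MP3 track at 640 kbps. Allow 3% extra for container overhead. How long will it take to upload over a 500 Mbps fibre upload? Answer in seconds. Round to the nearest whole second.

44 seconds

33 min = 1980 s
Audio total: 264 + 640 = 904 kbps = 0.904 Mbps.
Total bitrate: 10.694 Mbps.
File: 10.694 Mbps × 1980 s = 21174.1 Mb.
With 3% container overhead: ×1.03. → 21809.3 Mb.
At 500 Mbps: 21809.3 / 500 = 43.6 s ≈ 43.6 seconds.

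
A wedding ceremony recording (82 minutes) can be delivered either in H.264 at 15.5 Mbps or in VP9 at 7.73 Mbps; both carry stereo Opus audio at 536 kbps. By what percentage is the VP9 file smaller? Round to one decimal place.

48.5%

82 min = 4920 s
Audio: 536 kbps = 0.536 Mbps.
H.264: 16.036 Mbps × 4920 s = 78897.1 Mb = 9.862 GB.
VP9: 8.266 Mbps × 4920 s = 40668.7 Mb = 5.084 GB.
Reduction: (1 − 5.084/9.862) × 100 = 48.45%.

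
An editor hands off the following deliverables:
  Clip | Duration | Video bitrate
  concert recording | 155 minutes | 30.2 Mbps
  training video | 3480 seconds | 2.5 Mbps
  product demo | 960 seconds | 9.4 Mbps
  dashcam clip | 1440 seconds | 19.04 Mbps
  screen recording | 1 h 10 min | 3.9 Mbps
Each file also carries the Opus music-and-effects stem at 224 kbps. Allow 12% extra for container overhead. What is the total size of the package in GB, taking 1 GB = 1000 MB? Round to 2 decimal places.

Audio: 224 kbps = 0.224 Mbps.
concert recording: 30.424 Mbps × 9300 s × 1.12 = 316896.4 Mb
training video: 2.724 Mbps × 3480 s × 1.12 = 10617.1 Mb
product demo: 9.624 Mbps × 960 s × 1.12 = 10347.7 Mb
dashcam clip: 19.264 Mbps × 1440 s × 1.12 = 31069.0 Mb
screen recording: 4.124 Mbps × 4200 s × 1.12 = 19399.3 Mb
Total: 388329.4 Mb = 48541.2 MB.
= 48.54 GB.

48.54 GB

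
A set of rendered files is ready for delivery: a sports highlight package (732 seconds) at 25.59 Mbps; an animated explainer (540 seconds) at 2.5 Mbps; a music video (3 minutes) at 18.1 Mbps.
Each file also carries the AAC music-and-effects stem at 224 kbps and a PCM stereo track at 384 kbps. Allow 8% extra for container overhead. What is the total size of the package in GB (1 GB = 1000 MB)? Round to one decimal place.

Audio total: 224 + 384 = 608 kbps = 0.608 Mbps.
sports highlight package: 26.198 Mbps × 732 s × 1.08 = 20711.1 Mb
animated explainer: 3.108 Mbps × 540 s × 1.08 = 1812.6 Mb
music video: 18.708 Mbps × 180 s × 1.08 = 3636.8 Mb
Total: 26160.5 Mb = 3270.1 MB.
= 3.270 GB.

3.3 GB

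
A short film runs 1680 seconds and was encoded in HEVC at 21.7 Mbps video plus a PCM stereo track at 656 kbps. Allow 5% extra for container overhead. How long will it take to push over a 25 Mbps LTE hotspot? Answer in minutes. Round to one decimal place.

Audio: 656 kbps = 0.656 Mbps.
Total bitrate: 22.356 Mbps.
File: 22.356 Mbps × 1680 s = 37558.1 Mb.
With 5% container overhead: ×1.05. → 39436.0 Mb.
At 25 Mbps: 39436.0 / 25 = 1577.4 s ≈ 26.3 minutes.

26.3 minutes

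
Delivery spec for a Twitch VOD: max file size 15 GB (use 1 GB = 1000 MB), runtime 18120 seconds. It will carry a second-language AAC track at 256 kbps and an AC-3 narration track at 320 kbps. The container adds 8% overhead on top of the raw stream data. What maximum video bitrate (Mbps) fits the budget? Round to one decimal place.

Budget: 15 GB = 120000.0 Mb.
Stream payload after overhead: 120000.0 / 1.08 = 111111.1 Mb.
Total bitrate budget: 111111.1 Mb / 18120 s = 6.132 Mbps.
Audio total: 256 + 320 = 576 kbps = 0.576 Mbps.
Video: 6.132 − 0.576 = 5.556 Mbps.

5.6 Mbps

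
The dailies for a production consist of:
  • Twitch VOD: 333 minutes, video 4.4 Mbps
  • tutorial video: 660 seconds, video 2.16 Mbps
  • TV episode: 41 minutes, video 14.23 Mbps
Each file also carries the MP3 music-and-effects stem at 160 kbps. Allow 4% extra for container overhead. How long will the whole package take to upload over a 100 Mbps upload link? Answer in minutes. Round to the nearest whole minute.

Audio: 160 kbps = 0.160 Mbps.
Twitch VOD: 4.560 Mbps × 19980 s × 1.04 = 94753.2 Mb
tutorial video: 2.320 Mbps × 660 s × 1.04 = 1592.4 Mb
TV episode: 14.390 Mbps × 2460 s × 1.04 = 36815.4 Mb
Total: 133161.0 Mb = 16645.1 MB.
At 100 Mbps: 133161.0 / 100 = 1332 s ≈ 22.2 minutes.

22 minutes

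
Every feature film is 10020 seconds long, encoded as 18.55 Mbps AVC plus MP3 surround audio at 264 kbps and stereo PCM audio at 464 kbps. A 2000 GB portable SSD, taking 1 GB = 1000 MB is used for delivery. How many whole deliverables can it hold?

Audio total: 264 + 464 = 728 kbps = 0.728 Mbps.
Total bitrate: 19.278 Mbps.
Per item: 19.278 Mbps × 10020 s = 193,166 Mb = 24,146 MB.
Capacity: 2000 GB = 16,000,000 Mb; 82.83 items → 82 complete.

82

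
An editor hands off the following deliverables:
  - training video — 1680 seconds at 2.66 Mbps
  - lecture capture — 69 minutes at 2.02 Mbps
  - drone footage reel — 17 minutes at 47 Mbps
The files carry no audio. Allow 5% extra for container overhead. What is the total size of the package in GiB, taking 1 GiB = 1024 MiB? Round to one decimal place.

training video: 2.660 Mbps × 1680 s × 1.05 = 4692.2 Mb
lecture capture: 2.020 Mbps × 4140 s × 1.05 = 8780.9 Mb
drone footage reel: 47.000 Mbps × 1020 s × 1.05 = 50337.0 Mb
Total: 63810.2 Mb = 7976.3 MB.
= 7.428 GiB.

7.4 GiB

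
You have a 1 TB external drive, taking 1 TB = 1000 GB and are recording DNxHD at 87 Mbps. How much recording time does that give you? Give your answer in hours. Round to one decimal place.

25.5 hours

Capacity: 1 TB = 8,000,000 Mb.
Recording time: 8,000,000 / 87.000 = 91,954 s ≈ 25.5 hours.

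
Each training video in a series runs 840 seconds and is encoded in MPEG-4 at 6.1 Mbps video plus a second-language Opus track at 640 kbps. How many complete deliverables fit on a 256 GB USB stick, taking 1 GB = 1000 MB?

361

Audio: 640 kbps = 0.640 Mbps.
Total bitrate: 6.740 Mbps.
Per item: 6.740 Mbps × 840 s = 5,662 Mb = 707.7 MB.
Capacity: 256 GB = 2,048,000 Mb; 361.74 items → 361 complete.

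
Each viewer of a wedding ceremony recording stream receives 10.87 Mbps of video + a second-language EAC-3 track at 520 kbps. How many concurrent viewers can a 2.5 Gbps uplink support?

Audio: 520 kbps = 0.520 Mbps.
Per-viewer media rate: 11.390 Mbps.
2.5 Gbps = 2,500 Mbps; 2,500 / 11.390 = 219.49 → 219 viewers.

219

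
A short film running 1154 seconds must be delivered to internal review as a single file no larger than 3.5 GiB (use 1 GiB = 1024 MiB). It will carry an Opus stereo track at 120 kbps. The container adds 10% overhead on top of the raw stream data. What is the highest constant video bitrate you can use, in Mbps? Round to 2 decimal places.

Budget: 3.5 GiB = 30064.8 Mb.
Stream payload after overhead: 30064.8 / 1.10 = 27331.6 Mb.
Total bitrate budget: 27331.6 Mb / 1154 s = 23.684 Mbps.
Audio: 120 kbps = 0.120 Mbps.
Video: 23.684 − 0.120 = 23.564 Mbps.

23.56 Mbps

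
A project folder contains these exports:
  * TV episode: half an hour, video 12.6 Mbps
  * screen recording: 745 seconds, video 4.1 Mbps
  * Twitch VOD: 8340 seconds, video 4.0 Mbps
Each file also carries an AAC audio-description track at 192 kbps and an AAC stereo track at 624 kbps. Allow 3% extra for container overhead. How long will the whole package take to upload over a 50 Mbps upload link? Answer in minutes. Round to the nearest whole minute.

23 minutes

Audio total: 192 + 624 = 816 kbps = 0.816 Mbps.
TV episode: 13.416 Mbps × 1800 s × 1.03 = 24873.3 Mb
screen recording: 4.916 Mbps × 745 s × 1.03 = 3772.3 Mb
Twitch VOD: 4.816 Mbps × 8340 s × 1.03 = 41370.4 Mb
Total: 70016.0 Mb = 8752.0 MB.
At 50 Mbps: 70016.0 / 50 = 1400 s ≈ 23.3 minutes.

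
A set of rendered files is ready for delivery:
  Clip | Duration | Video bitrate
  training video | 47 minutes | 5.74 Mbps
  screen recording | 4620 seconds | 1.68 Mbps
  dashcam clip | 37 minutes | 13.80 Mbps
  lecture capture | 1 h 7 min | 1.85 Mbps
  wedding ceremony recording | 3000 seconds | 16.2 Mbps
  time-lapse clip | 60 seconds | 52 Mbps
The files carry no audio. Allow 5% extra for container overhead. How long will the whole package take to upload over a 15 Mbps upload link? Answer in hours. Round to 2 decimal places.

training video: 5.740 Mbps × 2820 s × 1.05 = 16996.1 Mb
screen recording: 1.680 Mbps × 4620 s × 1.05 = 8149.7 Mb
dashcam clip: 13.800 Mbps × 2220 s × 1.05 = 32167.8 Mb
lecture capture: 1.850 Mbps × 4020 s × 1.05 = 7808.9 Mb
wedding ceremony recording: 16.200 Mbps × 3000 s × 1.05 = 51030.0 Mb
time-lapse clip: 52.000 Mbps × 60 s × 1.05 = 3276.0 Mb
Total: 119428.5 Mb = 14928.6 MB.
At 15 Mbps: 119428.5 / 15 = 7962 s ≈ 2.21 hours.

2.21 hours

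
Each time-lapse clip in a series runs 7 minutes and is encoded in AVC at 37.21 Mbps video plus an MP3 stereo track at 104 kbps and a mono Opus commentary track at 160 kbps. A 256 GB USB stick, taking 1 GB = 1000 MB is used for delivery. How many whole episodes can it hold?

7 min = 420 s
Audio total: 104 + 160 = 264 kbps = 0.264 Mbps.
Total bitrate: 37.474 Mbps.
Per item: 37.474 Mbps × 420 s = 15,739 Mb = 1,967 MB.
Capacity: 256 GB = 2,048,000 Mb; 130.12 items → 130 complete.

130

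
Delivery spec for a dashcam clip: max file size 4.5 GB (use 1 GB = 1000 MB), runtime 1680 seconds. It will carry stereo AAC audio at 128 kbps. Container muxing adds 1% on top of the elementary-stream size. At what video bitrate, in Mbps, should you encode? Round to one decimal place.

21.1 Mbps

Budget: 4.5 GB = 36000.0 Mb.
Stream payload after overhead: 36000.0 / 1.01 = 35643.6 Mb.
Total bitrate budget: 35643.6 Mb / 1680 s = 21.216 Mbps.
Audio: 128 kbps = 0.128 Mbps.
Video: 21.216 − 0.128 = 21.088 Mbps.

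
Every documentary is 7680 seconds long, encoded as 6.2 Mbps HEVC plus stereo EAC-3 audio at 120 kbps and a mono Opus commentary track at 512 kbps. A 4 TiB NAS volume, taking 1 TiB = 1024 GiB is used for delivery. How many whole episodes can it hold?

670

Audio total: 120 + 512 = 632 kbps = 0.632 Mbps.
Total bitrate: 6.832 Mbps.
Per item: 6.832 Mbps × 7680 s = 52,470 Mb = 6,559 MB.
Capacity: 4 TiB = 35,184,372 Mb; 670.56 items → 670 complete.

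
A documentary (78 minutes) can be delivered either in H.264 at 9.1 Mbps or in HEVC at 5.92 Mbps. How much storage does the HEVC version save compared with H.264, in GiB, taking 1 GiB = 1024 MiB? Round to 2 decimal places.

78 min = 4680 s
H.264: 9.100 Mbps × 4680 s = 42588.0 Mb = 4.958 GiB.
HEVC: 5.920 Mbps × 4680 s = 27705.6 Mb = 3.225 GiB.
Saving: 4.958 − 3.225 = 1.733 GiB.

1.73 GiB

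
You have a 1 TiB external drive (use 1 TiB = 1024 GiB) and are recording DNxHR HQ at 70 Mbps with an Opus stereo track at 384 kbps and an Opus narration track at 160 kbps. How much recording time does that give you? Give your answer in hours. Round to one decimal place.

Audio total: 384 + 160 = 544 kbps = 0.544 Mbps.
Total bitrate: 70 + 0.544 = 70.544 Mbps.
Capacity: 1 TiB = 8,796,093 Mb.
Recording time: 8,796,093 / 70.544 = 124,689 s ≈ 34.6 hours.

34.6 hours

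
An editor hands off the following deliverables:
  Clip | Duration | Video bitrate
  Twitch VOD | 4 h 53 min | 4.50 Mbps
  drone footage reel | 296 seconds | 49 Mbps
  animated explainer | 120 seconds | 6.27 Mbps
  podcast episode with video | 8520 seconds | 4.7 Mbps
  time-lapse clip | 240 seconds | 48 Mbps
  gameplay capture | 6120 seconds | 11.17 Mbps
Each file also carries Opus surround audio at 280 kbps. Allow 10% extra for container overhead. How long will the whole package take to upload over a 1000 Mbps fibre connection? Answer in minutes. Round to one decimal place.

4.1 minutes

Audio: 280 kbps = 0.280 Mbps.
Twitch VOD: 4.780 Mbps × 17580 s × 1.10 = 92435.6 Mb
drone footage reel: 49.280 Mbps × 296 s × 1.10 = 16045.6 Mb
animated explainer: 6.550 Mbps × 120 s × 1.10 = 864.6 Mb
podcast episode with video: 4.980 Mbps × 8520 s × 1.10 = 46672.6 Mb
time-lapse clip: 48.280 Mbps × 240 s × 1.10 = 12745.9 Mb
gameplay capture: 11.450 Mbps × 6120 s × 1.10 = 77081.4 Mb
Total: 245845.7 Mb = 30730.7 MB.
At 1000 Mbps: 245845.7 / 1000 = 246 s ≈ 4.1 minutes.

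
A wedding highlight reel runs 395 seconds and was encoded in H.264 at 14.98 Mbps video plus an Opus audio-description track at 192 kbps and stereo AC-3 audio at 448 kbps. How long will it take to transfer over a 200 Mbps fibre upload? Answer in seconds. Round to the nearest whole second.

31 seconds

Audio total: 192 + 448 = 640 kbps = 0.640 Mbps.
Total bitrate: 15.620 Mbps.
File: 15.620 Mbps × 395 s = 6169.9 Mb.
At 200 Mbps: 6169.9 / 200 = 30.8 s ≈ 30.8 seconds.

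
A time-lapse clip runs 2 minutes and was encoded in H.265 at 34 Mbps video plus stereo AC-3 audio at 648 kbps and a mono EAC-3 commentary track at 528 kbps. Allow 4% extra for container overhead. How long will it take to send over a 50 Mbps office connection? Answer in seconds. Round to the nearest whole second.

2 min = 120 s
Audio total: 648 + 528 = 1176 kbps = 1.176 Mbps.
Total bitrate: 35.176 Mbps.
File: 35.176 Mbps × 120 s = 4221.1 Mb.
With 4% container overhead: ×1.04. → 4390.0 Mb.
At 50 Mbps: 4390.0 / 50 = 87.8 s ≈ 87.8 seconds.

88 seconds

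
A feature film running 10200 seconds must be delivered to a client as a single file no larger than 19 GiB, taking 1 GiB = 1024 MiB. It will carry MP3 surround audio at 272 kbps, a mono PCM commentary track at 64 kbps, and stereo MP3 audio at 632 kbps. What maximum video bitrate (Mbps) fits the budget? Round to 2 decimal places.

Budget: 19 GiB = 163208.8 Mb.
Total bitrate budget: 163208.8 Mb / 10200 s = 16.001 Mbps.
Audio total: 272 + 64 + 632 = 968 kbps = 0.968 Mbps.
Video: 16.001 − 0.968 = 15.033 Mbps.

15.03 Mbps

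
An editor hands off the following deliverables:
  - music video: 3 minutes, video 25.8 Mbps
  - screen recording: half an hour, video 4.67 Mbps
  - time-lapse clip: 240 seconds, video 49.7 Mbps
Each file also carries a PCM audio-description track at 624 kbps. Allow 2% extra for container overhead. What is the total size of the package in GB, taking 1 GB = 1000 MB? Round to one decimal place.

Audio: 624 kbps = 0.624 Mbps.
music video: 26.424 Mbps × 180 s × 1.02 = 4851.4 Mb
screen recording: 5.294 Mbps × 1800 s × 1.02 = 9719.8 Mb
time-lapse clip: 50.324 Mbps × 240 s × 1.02 = 12319.3 Mb
Total: 26890.5 Mb = 3361.3 MB.
= 3.361 GB.

3.4 GB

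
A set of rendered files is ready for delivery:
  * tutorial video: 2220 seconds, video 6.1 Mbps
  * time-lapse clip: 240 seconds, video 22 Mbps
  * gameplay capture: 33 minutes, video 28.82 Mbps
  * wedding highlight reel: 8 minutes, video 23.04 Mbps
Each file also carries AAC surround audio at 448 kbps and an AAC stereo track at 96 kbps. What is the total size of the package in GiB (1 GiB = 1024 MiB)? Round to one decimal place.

Audio total: 448 + 96 = 544 kbps = 0.544 Mbps.
tutorial video: 6.644 Mbps × 2220 s = 14749.7 Mb
time-lapse clip: 22.544 Mbps × 240 s = 5410.6 Mb
gameplay capture: 29.364 Mbps × 1980 s = 58140.7 Mb
wedding highlight reel: 23.584 Mbps × 480 s = 11320.3 Mb
Total: 89621.3 Mb = 11202.7 MB.
= 10.43 GiB.

10.4 GiB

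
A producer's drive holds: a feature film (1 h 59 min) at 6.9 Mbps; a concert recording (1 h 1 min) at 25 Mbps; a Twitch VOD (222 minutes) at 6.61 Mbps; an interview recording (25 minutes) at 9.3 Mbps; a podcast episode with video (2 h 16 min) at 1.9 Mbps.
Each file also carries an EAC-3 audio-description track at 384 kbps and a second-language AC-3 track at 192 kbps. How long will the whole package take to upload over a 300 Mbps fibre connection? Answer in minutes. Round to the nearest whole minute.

Audio total: 384 + 192 = 576 kbps = 0.576 Mbps.
feature film: 7.476 Mbps × 7140 s = 53378.6 Mb
concert recording: 25.576 Mbps × 3660 s = 93608.2 Mb
Twitch VOD: 7.186 Mbps × 13320 s = 95717.5 Mb
interview recording: 9.876 Mbps × 1500 s = 14814.0 Mb
podcast episode with video: 2.476 Mbps × 8160 s = 20204.2 Mb
Total: 277722.5 Mb = 34715.3 MB.
At 300 Mbps: 277722.5 / 300 = 926 s ≈ 15.4 minutes.

15 minutes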